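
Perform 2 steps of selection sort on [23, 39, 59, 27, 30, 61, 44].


Initial: [23, 39, 59, 27, 30, 61, 44]
Step 1: min=23 at 0
  Swap: [23, 39, 59, 27, 30, 61, 44]
Step 2: min=27 at 3
  Swap: [23, 27, 59, 39, 30, 61, 44]

After 2 steps: [23, 27, 59, 39, 30, 61, 44]


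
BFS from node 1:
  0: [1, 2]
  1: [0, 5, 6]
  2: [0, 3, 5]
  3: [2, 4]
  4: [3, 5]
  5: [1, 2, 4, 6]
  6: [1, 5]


Visit 1, enqueue [0, 5, 6]
Visit 0, enqueue [2]
Visit 5, enqueue [4]
Visit 6, enqueue []
Visit 2, enqueue [3]
Visit 4, enqueue []
Visit 3, enqueue []

BFS order: [1, 0, 5, 6, 2, 4, 3]


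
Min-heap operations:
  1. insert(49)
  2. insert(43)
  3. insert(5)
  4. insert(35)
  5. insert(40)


insert(49) -> [49]
insert(43) -> [43, 49]
insert(5) -> [5, 49, 43]
insert(35) -> [5, 35, 43, 49]
insert(40) -> [5, 35, 43, 49, 40]

Final heap: [5, 35, 43, 49, 40]


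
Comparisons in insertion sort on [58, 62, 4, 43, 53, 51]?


Algorithm: insertion sort
Input: [58, 62, 4, 43, 53, 51]
Sorted: [4, 43, 51, 53, 58, 62]

13


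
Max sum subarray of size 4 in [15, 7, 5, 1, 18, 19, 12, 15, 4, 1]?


[0:4]: 28
[1:5]: 31
[2:6]: 43
[3:7]: 50
[4:8]: 64
[5:9]: 50
[6:10]: 32

Max: 64 at [4:8]


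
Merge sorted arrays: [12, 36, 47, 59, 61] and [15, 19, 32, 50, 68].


Take 12 from A
Take 15 from B
Take 19 from B
Take 32 from B
Take 36 from A
Take 47 from A
Take 50 from B
Take 59 from A
Take 61 from A

Merged: [12, 15, 19, 32, 36, 47, 50, 59, 61, 68]


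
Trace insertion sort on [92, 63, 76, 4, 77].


Initial: [92, 63, 76, 4, 77]
Insert 63: [63, 92, 76, 4, 77]
Insert 76: [63, 76, 92, 4, 77]
Insert 4: [4, 63, 76, 92, 77]
Insert 77: [4, 63, 76, 77, 92]

Sorted: [4, 63, 76, 77, 92]


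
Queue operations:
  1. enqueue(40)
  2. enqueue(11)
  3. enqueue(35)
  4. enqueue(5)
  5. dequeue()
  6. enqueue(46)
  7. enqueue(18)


enqueue(40) -> [40]
enqueue(11) -> [40, 11]
enqueue(35) -> [40, 11, 35]
enqueue(5) -> [40, 11, 35, 5]
dequeue()->40, [11, 35, 5]
enqueue(46) -> [11, 35, 5, 46]
enqueue(18) -> [11, 35, 5, 46, 18]

Final queue: [11, 35, 5, 46, 18]


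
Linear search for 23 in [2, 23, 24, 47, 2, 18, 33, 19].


i=0: 2!=23
i=1: 23==23 found!

Found at 1, 2 comps


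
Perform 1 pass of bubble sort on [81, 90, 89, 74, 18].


Initial: [81, 90, 89, 74, 18]
Pass 1: [81, 89, 74, 18, 90] (3 swaps)

After 1 pass: [81, 89, 74, 18, 90]


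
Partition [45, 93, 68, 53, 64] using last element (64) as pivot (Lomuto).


Pivot: 64
  45 <= 64: advance i (no swap)
  53 <= 64: swap -> [45, 53, 68, 93, 64]
Place pivot at 2: [45, 53, 64, 93, 68]

Partitioned: [45, 53, 64, 93, 68]


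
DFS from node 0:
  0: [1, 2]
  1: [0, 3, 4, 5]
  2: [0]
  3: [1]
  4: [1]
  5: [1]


Visit 0, push [2, 1]
Visit 1, push [5, 4, 3]
Visit 3, push []
Visit 4, push []
Visit 5, push []
Visit 2, push []

DFS order: [0, 1, 3, 4, 5, 2]


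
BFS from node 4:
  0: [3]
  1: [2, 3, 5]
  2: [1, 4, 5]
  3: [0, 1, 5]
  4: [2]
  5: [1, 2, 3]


Visit 4, enqueue [2]
Visit 2, enqueue [1, 5]
Visit 1, enqueue [3]
Visit 5, enqueue []
Visit 3, enqueue [0]
Visit 0, enqueue []

BFS order: [4, 2, 1, 5, 3, 0]


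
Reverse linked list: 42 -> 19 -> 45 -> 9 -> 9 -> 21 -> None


Step 1: curr=42, set curr.next=prev(None) | reversed so far: 42
Step 2: curr=19, set curr.next=prev(42) | reversed so far: 19 -> 42
Step 3: curr=45, set curr.next=prev(19) | reversed so far: 45 -> 19 -> 42
Step 4: curr=9, set curr.next=prev(45) | reversed so far: 9 -> 45 -> 19 -> 42
Step 5: curr=9, set curr.next=prev(9) | reversed so far: 9 -> 9 -> 45 -> 19 -> 42
Step 6: curr=21, set curr.next=prev(9) | reversed so far: 21 -> 9 -> 9 -> 45 -> 19 -> 42

21 -> 9 -> 9 -> 45 -> 19 -> 42 -> None


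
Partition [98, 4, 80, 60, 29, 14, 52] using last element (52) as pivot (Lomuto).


Pivot: 52
  4 <= 52: swap -> [4, 98, 80, 60, 29, 14, 52]
  29 <= 52: swap -> [4, 29, 80, 60, 98, 14, 52]
  14 <= 52: swap -> [4, 29, 14, 60, 98, 80, 52]
Place pivot at 3: [4, 29, 14, 52, 98, 80, 60]

Partitioned: [4, 29, 14, 52, 98, 80, 60]


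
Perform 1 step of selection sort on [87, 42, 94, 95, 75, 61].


Initial: [87, 42, 94, 95, 75, 61]
Step 1: min=42 at 1
  Swap: [42, 87, 94, 95, 75, 61]

After 1 step: [42, 87, 94, 95, 75, 61]


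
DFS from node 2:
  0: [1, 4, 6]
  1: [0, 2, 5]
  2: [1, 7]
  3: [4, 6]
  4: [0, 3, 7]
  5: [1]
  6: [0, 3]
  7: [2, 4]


Visit 2, push [7, 1]
Visit 1, push [5, 0]
Visit 0, push [6, 4]
Visit 4, push [7, 3]
Visit 3, push [6]
Visit 6, push []
Visit 7, push []
Visit 5, push []

DFS order: [2, 1, 0, 4, 3, 6, 7, 5]


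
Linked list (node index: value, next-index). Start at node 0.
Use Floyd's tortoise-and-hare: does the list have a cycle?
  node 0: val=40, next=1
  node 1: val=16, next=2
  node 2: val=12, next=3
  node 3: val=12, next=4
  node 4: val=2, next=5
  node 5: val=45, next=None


Floyd's tortoise (slow, +1) and hare (fast, +2):
  init: slow=0, fast=0
  step 1: slow=1, fast=2
  step 2: slow=2, fast=4
  step 3: fast 4->5->None, no cycle

Cycle: no


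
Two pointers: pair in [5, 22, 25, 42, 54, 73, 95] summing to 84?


lo=0(5)+hi=6(95)=100
lo=0(5)+hi=5(73)=78
lo=1(22)+hi=5(73)=95
lo=1(22)+hi=4(54)=76
lo=2(25)+hi=4(54)=79
lo=3(42)+hi=4(54)=96

No pair found


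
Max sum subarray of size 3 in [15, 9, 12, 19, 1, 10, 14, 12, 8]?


[0:3]: 36
[1:4]: 40
[2:5]: 32
[3:6]: 30
[4:7]: 25
[5:8]: 36
[6:9]: 34

Max: 40 at [1:4]


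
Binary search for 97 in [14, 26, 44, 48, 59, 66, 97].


Step 1: lo=0, hi=6, mid=3, val=48
Step 2: lo=4, hi=6, mid=5, val=66
Step 3: lo=6, hi=6, mid=6, val=97

Found at index 6


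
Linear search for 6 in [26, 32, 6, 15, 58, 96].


i=0: 26!=6
i=1: 32!=6
i=2: 6==6 found!

Found at 2, 3 comps


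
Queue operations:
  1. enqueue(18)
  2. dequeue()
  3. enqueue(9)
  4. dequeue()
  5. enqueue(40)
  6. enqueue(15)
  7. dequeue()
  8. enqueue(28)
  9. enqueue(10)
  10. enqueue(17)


enqueue(18) -> [18]
dequeue()->18, []
enqueue(9) -> [9]
dequeue()->9, []
enqueue(40) -> [40]
enqueue(15) -> [40, 15]
dequeue()->40, [15]
enqueue(28) -> [15, 28]
enqueue(10) -> [15, 28, 10]
enqueue(17) -> [15, 28, 10, 17]

Final queue: [15, 28, 10, 17]


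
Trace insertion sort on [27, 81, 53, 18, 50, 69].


Initial: [27, 81, 53, 18, 50, 69]
Insert 81: [27, 81, 53, 18, 50, 69]
Insert 53: [27, 53, 81, 18, 50, 69]
Insert 18: [18, 27, 53, 81, 50, 69]
Insert 50: [18, 27, 50, 53, 81, 69]
Insert 69: [18, 27, 50, 53, 69, 81]

Sorted: [18, 27, 50, 53, 69, 81]


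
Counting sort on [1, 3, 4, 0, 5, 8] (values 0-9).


Input: [1, 3, 4, 0, 5, 8]
Counts: [1, 1, 0, 1, 1, 1, 0, 0, 1, 0]

Sorted: [0, 1, 3, 4, 5, 8]


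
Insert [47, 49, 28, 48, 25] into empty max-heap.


Insert 47: [47]
Insert 49: [49, 47]
Insert 28: [49, 47, 28]
Insert 48: [49, 48, 28, 47]
Insert 25: [49, 48, 28, 47, 25]

Final heap: [49, 48, 28, 47, 25]


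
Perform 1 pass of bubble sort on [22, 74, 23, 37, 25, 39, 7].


Initial: [22, 74, 23, 37, 25, 39, 7]
Pass 1: [22, 23, 37, 25, 39, 7, 74] (5 swaps)

After 1 pass: [22, 23, 37, 25, 39, 7, 74]


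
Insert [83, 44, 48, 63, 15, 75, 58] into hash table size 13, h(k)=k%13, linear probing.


Insert 83: h=5 -> slot 5
Insert 44: h=5, 1 probes -> slot 6
Insert 48: h=9 -> slot 9
Insert 63: h=11 -> slot 11
Insert 15: h=2 -> slot 2
Insert 75: h=10 -> slot 10
Insert 58: h=6, 1 probes -> slot 7

Table: [None, None, 15, None, None, 83, 44, 58, None, 48, 75, 63, None]


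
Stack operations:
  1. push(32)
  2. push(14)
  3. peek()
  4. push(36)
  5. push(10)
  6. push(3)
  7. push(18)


push(32) -> [32]
push(14) -> [32, 14]
peek()->14
push(36) -> [32, 14, 36]
push(10) -> [32, 14, 36, 10]
push(3) -> [32, 14, 36, 10, 3]
push(18) -> [32, 14, 36, 10, 3, 18]

Final stack: [32, 14, 36, 10, 3, 18]


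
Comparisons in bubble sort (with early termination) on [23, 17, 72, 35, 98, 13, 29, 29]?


Algorithm: bubble sort (with early termination)
Input: [23, 17, 72, 35, 98, 13, 29, 29]
Sorted: [13, 17, 23, 29, 29, 35, 72, 98]

27


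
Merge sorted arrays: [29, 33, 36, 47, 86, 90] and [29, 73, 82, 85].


Take 29 from A
Take 29 from B
Take 33 from A
Take 36 from A
Take 47 from A
Take 73 from B
Take 82 from B
Take 85 from B

Merged: [29, 29, 33, 36, 47, 73, 82, 85, 86, 90]


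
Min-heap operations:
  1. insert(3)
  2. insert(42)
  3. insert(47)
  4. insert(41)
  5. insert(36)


insert(3) -> [3]
insert(42) -> [3, 42]
insert(47) -> [3, 42, 47]
insert(41) -> [3, 41, 47, 42]
insert(36) -> [3, 36, 47, 42, 41]

Final heap: [3, 36, 47, 42, 41]


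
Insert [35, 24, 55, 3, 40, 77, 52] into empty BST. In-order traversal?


Insert 35: root
Insert 24: L from 35
Insert 55: R from 35
Insert 3: L from 35 -> L from 24
Insert 40: R from 35 -> L from 55
Insert 77: R from 35 -> R from 55
Insert 52: R from 35 -> L from 55 -> R from 40

In-order: [3, 24, 35, 40, 52, 55, 77]


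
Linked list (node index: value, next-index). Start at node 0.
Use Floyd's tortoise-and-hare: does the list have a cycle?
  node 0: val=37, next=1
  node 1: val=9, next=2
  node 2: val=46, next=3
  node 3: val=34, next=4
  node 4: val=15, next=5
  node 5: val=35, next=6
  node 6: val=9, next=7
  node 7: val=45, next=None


Floyd's tortoise (slow, +1) and hare (fast, +2):
  init: slow=0, fast=0
  step 1: slow=1, fast=2
  step 2: slow=2, fast=4
  step 3: slow=3, fast=6
  step 4: fast 6->7->None, no cycle

Cycle: no


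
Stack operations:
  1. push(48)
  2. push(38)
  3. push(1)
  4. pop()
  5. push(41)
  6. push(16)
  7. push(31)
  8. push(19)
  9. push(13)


push(48) -> [48]
push(38) -> [48, 38]
push(1) -> [48, 38, 1]
pop()->1, [48, 38]
push(41) -> [48, 38, 41]
push(16) -> [48, 38, 41, 16]
push(31) -> [48, 38, 41, 16, 31]
push(19) -> [48, 38, 41, 16, 31, 19]
push(13) -> [48, 38, 41, 16, 31, 19, 13]

Final stack: [48, 38, 41, 16, 31, 19, 13]


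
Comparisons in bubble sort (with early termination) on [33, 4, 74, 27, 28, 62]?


Algorithm: bubble sort (with early termination)
Input: [33, 4, 74, 27, 28, 62]
Sorted: [4, 27, 28, 33, 62, 74]

12


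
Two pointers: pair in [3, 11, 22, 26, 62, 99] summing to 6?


lo=0(3)+hi=5(99)=102
lo=0(3)+hi=4(62)=65
lo=0(3)+hi=3(26)=29
lo=0(3)+hi=2(22)=25
lo=0(3)+hi=1(11)=14

No pair found


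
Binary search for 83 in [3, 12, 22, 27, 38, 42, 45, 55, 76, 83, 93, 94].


Step 1: lo=0, hi=11, mid=5, val=42
Step 2: lo=6, hi=11, mid=8, val=76
Step 3: lo=9, hi=11, mid=10, val=93
Step 4: lo=9, hi=9, mid=9, val=83

Found at index 9


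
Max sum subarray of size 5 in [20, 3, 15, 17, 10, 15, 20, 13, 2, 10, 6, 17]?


[0:5]: 65
[1:6]: 60
[2:7]: 77
[3:8]: 75
[4:9]: 60
[5:10]: 60
[6:11]: 51
[7:12]: 48

Max: 77 at [2:7]


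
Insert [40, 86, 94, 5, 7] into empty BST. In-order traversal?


Insert 40: root
Insert 86: R from 40
Insert 94: R from 40 -> R from 86
Insert 5: L from 40
Insert 7: L from 40 -> R from 5

In-order: [5, 7, 40, 86, 94]


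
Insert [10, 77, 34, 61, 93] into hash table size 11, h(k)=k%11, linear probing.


Insert 10: h=10 -> slot 10
Insert 77: h=0 -> slot 0
Insert 34: h=1 -> slot 1
Insert 61: h=6 -> slot 6
Insert 93: h=5 -> slot 5

Table: [77, 34, None, None, None, 93, 61, None, None, None, 10]


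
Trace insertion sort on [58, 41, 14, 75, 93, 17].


Initial: [58, 41, 14, 75, 93, 17]
Insert 41: [41, 58, 14, 75, 93, 17]
Insert 14: [14, 41, 58, 75, 93, 17]
Insert 75: [14, 41, 58, 75, 93, 17]
Insert 93: [14, 41, 58, 75, 93, 17]
Insert 17: [14, 17, 41, 58, 75, 93]

Sorted: [14, 17, 41, 58, 75, 93]


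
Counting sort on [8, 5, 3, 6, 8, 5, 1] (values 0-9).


Input: [8, 5, 3, 6, 8, 5, 1]
Counts: [0, 1, 0, 1, 0, 2, 1, 0, 2, 0]

Sorted: [1, 3, 5, 5, 6, 8, 8]


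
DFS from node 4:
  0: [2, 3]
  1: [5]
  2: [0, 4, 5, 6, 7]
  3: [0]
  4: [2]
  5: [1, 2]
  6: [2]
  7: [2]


Visit 4, push [2]
Visit 2, push [7, 6, 5, 0]
Visit 0, push [3]
Visit 3, push []
Visit 5, push [1]
Visit 1, push []
Visit 6, push []
Visit 7, push []

DFS order: [4, 2, 0, 3, 5, 1, 6, 7]


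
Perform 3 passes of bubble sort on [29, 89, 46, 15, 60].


Initial: [29, 89, 46, 15, 60]
Pass 1: [29, 46, 15, 60, 89] (3 swaps)
Pass 2: [29, 15, 46, 60, 89] (1 swaps)
Pass 3: [15, 29, 46, 60, 89] (1 swaps)

After 3 passes: [15, 29, 46, 60, 89]


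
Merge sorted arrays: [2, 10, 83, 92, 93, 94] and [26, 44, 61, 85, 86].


Take 2 from A
Take 10 from A
Take 26 from B
Take 44 from B
Take 61 from B
Take 83 from A
Take 85 from B
Take 86 from B

Merged: [2, 10, 26, 44, 61, 83, 85, 86, 92, 93, 94]


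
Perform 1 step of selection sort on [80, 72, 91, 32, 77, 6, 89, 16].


Initial: [80, 72, 91, 32, 77, 6, 89, 16]
Step 1: min=6 at 5
  Swap: [6, 72, 91, 32, 77, 80, 89, 16]

After 1 step: [6, 72, 91, 32, 77, 80, 89, 16]


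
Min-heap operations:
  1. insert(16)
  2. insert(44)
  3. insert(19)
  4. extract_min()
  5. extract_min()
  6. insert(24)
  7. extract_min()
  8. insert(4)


insert(16) -> [16]
insert(44) -> [16, 44]
insert(19) -> [16, 44, 19]
extract_min()->16, [19, 44]
extract_min()->19, [44]
insert(24) -> [24, 44]
extract_min()->24, [44]
insert(4) -> [4, 44]

Final heap: [4, 44]


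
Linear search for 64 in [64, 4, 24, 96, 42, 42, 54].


i=0: 64==64 found!

Found at 0, 1 comps


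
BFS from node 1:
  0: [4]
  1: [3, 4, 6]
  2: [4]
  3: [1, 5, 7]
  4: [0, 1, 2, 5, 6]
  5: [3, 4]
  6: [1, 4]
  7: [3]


Visit 1, enqueue [3, 4, 6]
Visit 3, enqueue [5, 7]
Visit 4, enqueue [0, 2]
Visit 6, enqueue []
Visit 5, enqueue []
Visit 7, enqueue []
Visit 0, enqueue []
Visit 2, enqueue []

BFS order: [1, 3, 4, 6, 5, 7, 0, 2]


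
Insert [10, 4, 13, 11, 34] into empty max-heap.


Insert 10: [10]
Insert 4: [10, 4]
Insert 13: [13, 4, 10]
Insert 11: [13, 11, 10, 4]
Insert 34: [34, 13, 10, 4, 11]

Final heap: [34, 13, 10, 4, 11]


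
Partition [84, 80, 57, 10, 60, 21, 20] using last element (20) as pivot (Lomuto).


Pivot: 20
  10 <= 20: swap -> [10, 80, 57, 84, 60, 21, 20]
Place pivot at 1: [10, 20, 57, 84, 60, 21, 80]

Partitioned: [10, 20, 57, 84, 60, 21, 80]


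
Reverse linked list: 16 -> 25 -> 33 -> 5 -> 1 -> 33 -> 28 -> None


Step 1: curr=16, set curr.next=prev(None) | reversed so far: 16
Step 2: curr=25, set curr.next=prev(16) | reversed so far: 25 -> 16
Step 3: curr=33, set curr.next=prev(25) | reversed so far: 33 -> 25 -> 16
Step 4: curr=5, set curr.next=prev(33) | reversed so far: 5 -> 33 -> 25 -> 16
Step 5: curr=1, set curr.next=prev(5) | reversed so far: 1 -> 5 -> 33 -> 25 -> 16
Step 6: curr=33, set curr.next=prev(1) | reversed so far: 33 -> 1 -> 5 -> 33 -> 25 -> 16
Step 7: curr=28, set curr.next=prev(33) | reversed so far: 28 -> 33 -> 1 -> 5 -> 33 -> 25 -> 16

28 -> 33 -> 1 -> 5 -> 33 -> 25 -> 16 -> None


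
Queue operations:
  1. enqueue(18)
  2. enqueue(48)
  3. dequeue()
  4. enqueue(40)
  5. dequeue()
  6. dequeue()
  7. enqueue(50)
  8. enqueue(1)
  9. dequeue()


enqueue(18) -> [18]
enqueue(48) -> [18, 48]
dequeue()->18, [48]
enqueue(40) -> [48, 40]
dequeue()->48, [40]
dequeue()->40, []
enqueue(50) -> [50]
enqueue(1) -> [50, 1]
dequeue()->50, [1]

Final queue: [1]


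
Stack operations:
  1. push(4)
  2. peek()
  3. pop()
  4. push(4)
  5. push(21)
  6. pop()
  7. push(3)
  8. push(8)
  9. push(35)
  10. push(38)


push(4) -> [4]
peek()->4
pop()->4, []
push(4) -> [4]
push(21) -> [4, 21]
pop()->21, [4]
push(3) -> [4, 3]
push(8) -> [4, 3, 8]
push(35) -> [4, 3, 8, 35]
push(38) -> [4, 3, 8, 35, 38]

Final stack: [4, 3, 8, 35, 38]


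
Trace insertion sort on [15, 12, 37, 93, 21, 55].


Initial: [15, 12, 37, 93, 21, 55]
Insert 12: [12, 15, 37, 93, 21, 55]
Insert 37: [12, 15, 37, 93, 21, 55]
Insert 93: [12, 15, 37, 93, 21, 55]
Insert 21: [12, 15, 21, 37, 93, 55]
Insert 55: [12, 15, 21, 37, 55, 93]

Sorted: [12, 15, 21, 37, 55, 93]


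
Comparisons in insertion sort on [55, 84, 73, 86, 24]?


Algorithm: insertion sort
Input: [55, 84, 73, 86, 24]
Sorted: [24, 55, 73, 84, 86]

8


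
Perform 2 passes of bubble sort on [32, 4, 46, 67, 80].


Initial: [32, 4, 46, 67, 80]
Pass 1: [4, 32, 46, 67, 80] (1 swaps)
Pass 2: [4, 32, 46, 67, 80] (0 swaps)

After 2 passes: [4, 32, 46, 67, 80]


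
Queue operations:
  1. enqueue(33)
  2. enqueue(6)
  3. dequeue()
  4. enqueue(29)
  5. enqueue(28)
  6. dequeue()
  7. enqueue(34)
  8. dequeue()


enqueue(33) -> [33]
enqueue(6) -> [33, 6]
dequeue()->33, [6]
enqueue(29) -> [6, 29]
enqueue(28) -> [6, 29, 28]
dequeue()->6, [29, 28]
enqueue(34) -> [29, 28, 34]
dequeue()->29, [28, 34]

Final queue: [28, 34]


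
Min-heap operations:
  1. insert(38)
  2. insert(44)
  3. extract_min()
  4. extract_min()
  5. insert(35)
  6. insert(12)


insert(38) -> [38]
insert(44) -> [38, 44]
extract_min()->38, [44]
extract_min()->44, []
insert(35) -> [35]
insert(12) -> [12, 35]

Final heap: [12, 35]


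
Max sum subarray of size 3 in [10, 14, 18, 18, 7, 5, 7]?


[0:3]: 42
[1:4]: 50
[2:5]: 43
[3:6]: 30
[4:7]: 19

Max: 50 at [1:4]


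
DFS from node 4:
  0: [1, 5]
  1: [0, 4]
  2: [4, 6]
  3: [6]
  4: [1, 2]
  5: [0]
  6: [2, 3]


Visit 4, push [2, 1]
Visit 1, push [0]
Visit 0, push [5]
Visit 5, push []
Visit 2, push [6]
Visit 6, push [3]
Visit 3, push []

DFS order: [4, 1, 0, 5, 2, 6, 3]


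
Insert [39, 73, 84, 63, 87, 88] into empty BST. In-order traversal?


Insert 39: root
Insert 73: R from 39
Insert 84: R from 39 -> R from 73
Insert 63: R from 39 -> L from 73
Insert 87: R from 39 -> R from 73 -> R from 84
Insert 88: R from 39 -> R from 73 -> R from 84 -> R from 87

In-order: [39, 63, 73, 84, 87, 88]


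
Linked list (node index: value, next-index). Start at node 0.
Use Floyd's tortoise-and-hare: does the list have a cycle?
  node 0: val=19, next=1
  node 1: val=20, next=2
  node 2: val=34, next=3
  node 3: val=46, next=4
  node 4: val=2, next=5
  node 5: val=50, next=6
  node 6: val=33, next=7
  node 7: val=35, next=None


Floyd's tortoise (slow, +1) and hare (fast, +2):
  init: slow=0, fast=0
  step 1: slow=1, fast=2
  step 2: slow=2, fast=4
  step 3: slow=3, fast=6
  step 4: fast 6->7->None, no cycle

Cycle: no


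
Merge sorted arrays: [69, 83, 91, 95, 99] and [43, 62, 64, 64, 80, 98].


Take 43 from B
Take 62 from B
Take 64 from B
Take 64 from B
Take 69 from A
Take 80 from B
Take 83 from A
Take 91 from A
Take 95 from A
Take 98 from B

Merged: [43, 62, 64, 64, 69, 80, 83, 91, 95, 98, 99]


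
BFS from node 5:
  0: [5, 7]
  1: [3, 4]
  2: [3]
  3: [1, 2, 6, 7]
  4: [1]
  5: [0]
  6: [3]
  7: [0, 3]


Visit 5, enqueue [0]
Visit 0, enqueue [7]
Visit 7, enqueue [3]
Visit 3, enqueue [1, 2, 6]
Visit 1, enqueue [4]
Visit 2, enqueue []
Visit 6, enqueue []
Visit 4, enqueue []

BFS order: [5, 0, 7, 3, 1, 2, 6, 4]


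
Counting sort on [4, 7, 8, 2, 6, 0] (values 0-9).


Input: [4, 7, 8, 2, 6, 0]
Counts: [1, 0, 1, 0, 1, 0, 1, 1, 1, 0]

Sorted: [0, 2, 4, 6, 7, 8]


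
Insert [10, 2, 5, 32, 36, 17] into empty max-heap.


Insert 10: [10]
Insert 2: [10, 2]
Insert 5: [10, 2, 5]
Insert 32: [32, 10, 5, 2]
Insert 36: [36, 32, 5, 2, 10]
Insert 17: [36, 32, 17, 2, 10, 5]

Final heap: [36, 32, 17, 2, 10, 5]


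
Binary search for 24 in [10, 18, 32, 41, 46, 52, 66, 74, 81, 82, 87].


Step 1: lo=0, hi=10, mid=5, val=52
Step 2: lo=0, hi=4, mid=2, val=32
Step 3: lo=0, hi=1, mid=0, val=10
Step 4: lo=1, hi=1, mid=1, val=18

Not found


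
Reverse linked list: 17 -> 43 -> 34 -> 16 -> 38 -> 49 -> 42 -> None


Step 1: curr=17, set curr.next=prev(None) | reversed so far: 17
Step 2: curr=43, set curr.next=prev(17) | reversed so far: 43 -> 17
Step 3: curr=34, set curr.next=prev(43) | reversed so far: 34 -> 43 -> 17
Step 4: curr=16, set curr.next=prev(34) | reversed so far: 16 -> 34 -> 43 -> 17
Step 5: curr=38, set curr.next=prev(16) | reversed so far: 38 -> 16 -> 34 -> 43 -> 17
Step 6: curr=49, set curr.next=prev(38) | reversed so far: 49 -> 38 -> 16 -> 34 -> 43 -> 17
Step 7: curr=42, set curr.next=prev(49) | reversed so far: 42 -> 49 -> 38 -> 16 -> 34 -> 43 -> 17

42 -> 49 -> 38 -> 16 -> 34 -> 43 -> 17 -> None


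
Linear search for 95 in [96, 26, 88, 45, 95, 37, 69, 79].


i=0: 96!=95
i=1: 26!=95
i=2: 88!=95
i=3: 45!=95
i=4: 95==95 found!

Found at 4, 5 comps


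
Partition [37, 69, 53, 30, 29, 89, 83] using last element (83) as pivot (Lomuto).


Pivot: 83
  37 <= 83: advance i (no swap)
  69 <= 83: advance i (no swap)
  53 <= 83: advance i (no swap)
  30 <= 83: advance i (no swap)
  29 <= 83: advance i (no swap)
Place pivot at 5: [37, 69, 53, 30, 29, 83, 89]

Partitioned: [37, 69, 53, 30, 29, 83, 89]


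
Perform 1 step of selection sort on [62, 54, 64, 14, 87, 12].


Initial: [62, 54, 64, 14, 87, 12]
Step 1: min=12 at 5
  Swap: [12, 54, 64, 14, 87, 62]

After 1 step: [12, 54, 64, 14, 87, 62]


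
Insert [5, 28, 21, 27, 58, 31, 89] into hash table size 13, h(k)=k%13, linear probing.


Insert 5: h=5 -> slot 5
Insert 28: h=2 -> slot 2
Insert 21: h=8 -> slot 8
Insert 27: h=1 -> slot 1
Insert 58: h=6 -> slot 6
Insert 31: h=5, 2 probes -> slot 7
Insert 89: h=11 -> slot 11

Table: [None, 27, 28, None, None, 5, 58, 31, 21, None, None, 89, None]


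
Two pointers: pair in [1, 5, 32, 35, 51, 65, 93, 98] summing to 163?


lo=0(1)+hi=7(98)=99
lo=1(5)+hi=7(98)=103
lo=2(32)+hi=7(98)=130
lo=3(35)+hi=7(98)=133
lo=4(51)+hi=7(98)=149
lo=5(65)+hi=7(98)=163

Yes: 65+98=163


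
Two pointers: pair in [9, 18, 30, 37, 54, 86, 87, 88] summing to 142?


lo=0(9)+hi=7(88)=97
lo=1(18)+hi=7(88)=106
lo=2(30)+hi=7(88)=118
lo=3(37)+hi=7(88)=125
lo=4(54)+hi=7(88)=142

Yes: 54+88=142


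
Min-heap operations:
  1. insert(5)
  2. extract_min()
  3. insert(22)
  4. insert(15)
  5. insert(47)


insert(5) -> [5]
extract_min()->5, []
insert(22) -> [22]
insert(15) -> [15, 22]
insert(47) -> [15, 22, 47]

Final heap: [15, 22, 47]


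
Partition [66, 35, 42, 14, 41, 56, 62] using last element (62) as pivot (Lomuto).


Pivot: 62
  35 <= 62: swap -> [35, 66, 42, 14, 41, 56, 62]
  42 <= 62: swap -> [35, 42, 66, 14, 41, 56, 62]
  14 <= 62: swap -> [35, 42, 14, 66, 41, 56, 62]
  41 <= 62: swap -> [35, 42, 14, 41, 66, 56, 62]
  56 <= 62: swap -> [35, 42, 14, 41, 56, 66, 62]
Place pivot at 5: [35, 42, 14, 41, 56, 62, 66]

Partitioned: [35, 42, 14, 41, 56, 62, 66]


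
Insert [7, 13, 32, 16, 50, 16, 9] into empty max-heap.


Insert 7: [7]
Insert 13: [13, 7]
Insert 32: [32, 7, 13]
Insert 16: [32, 16, 13, 7]
Insert 50: [50, 32, 13, 7, 16]
Insert 16: [50, 32, 16, 7, 16, 13]
Insert 9: [50, 32, 16, 7, 16, 13, 9]

Final heap: [50, 32, 16, 7, 16, 13, 9]


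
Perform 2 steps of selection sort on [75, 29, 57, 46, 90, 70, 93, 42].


Initial: [75, 29, 57, 46, 90, 70, 93, 42]
Step 1: min=29 at 1
  Swap: [29, 75, 57, 46, 90, 70, 93, 42]
Step 2: min=42 at 7
  Swap: [29, 42, 57, 46, 90, 70, 93, 75]

After 2 steps: [29, 42, 57, 46, 90, 70, 93, 75]


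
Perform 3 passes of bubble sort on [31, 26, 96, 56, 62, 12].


Initial: [31, 26, 96, 56, 62, 12]
Pass 1: [26, 31, 56, 62, 12, 96] (4 swaps)
Pass 2: [26, 31, 56, 12, 62, 96] (1 swaps)
Pass 3: [26, 31, 12, 56, 62, 96] (1 swaps)

After 3 passes: [26, 31, 12, 56, 62, 96]


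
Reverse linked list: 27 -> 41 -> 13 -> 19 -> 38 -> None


Step 1: curr=27, set curr.next=prev(None) | reversed so far: 27
Step 2: curr=41, set curr.next=prev(27) | reversed so far: 41 -> 27
Step 3: curr=13, set curr.next=prev(41) | reversed so far: 13 -> 41 -> 27
Step 4: curr=19, set curr.next=prev(13) | reversed so far: 19 -> 13 -> 41 -> 27
Step 5: curr=38, set curr.next=prev(19) | reversed so far: 38 -> 19 -> 13 -> 41 -> 27

38 -> 19 -> 13 -> 41 -> 27 -> None


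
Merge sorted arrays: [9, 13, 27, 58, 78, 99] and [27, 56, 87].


Take 9 from A
Take 13 from A
Take 27 from A
Take 27 from B
Take 56 from B
Take 58 from A
Take 78 from A
Take 87 from B

Merged: [9, 13, 27, 27, 56, 58, 78, 87, 99]


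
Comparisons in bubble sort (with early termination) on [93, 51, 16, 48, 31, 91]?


Algorithm: bubble sort (with early termination)
Input: [93, 51, 16, 48, 31, 91]
Sorted: [16, 31, 48, 51, 91, 93]

14


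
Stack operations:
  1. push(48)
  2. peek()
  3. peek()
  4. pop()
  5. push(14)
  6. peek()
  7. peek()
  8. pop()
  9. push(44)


push(48) -> [48]
peek()->48
peek()->48
pop()->48, []
push(14) -> [14]
peek()->14
peek()->14
pop()->14, []
push(44) -> [44]

Final stack: [44]


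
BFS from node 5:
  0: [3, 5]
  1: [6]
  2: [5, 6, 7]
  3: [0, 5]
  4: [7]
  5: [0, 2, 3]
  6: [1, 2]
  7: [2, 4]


Visit 5, enqueue [0, 2, 3]
Visit 0, enqueue []
Visit 2, enqueue [6, 7]
Visit 3, enqueue []
Visit 6, enqueue [1]
Visit 7, enqueue [4]
Visit 1, enqueue []
Visit 4, enqueue []

BFS order: [5, 0, 2, 3, 6, 7, 1, 4]


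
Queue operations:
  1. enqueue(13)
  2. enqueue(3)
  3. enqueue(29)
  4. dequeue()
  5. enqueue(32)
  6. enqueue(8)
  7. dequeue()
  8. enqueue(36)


enqueue(13) -> [13]
enqueue(3) -> [13, 3]
enqueue(29) -> [13, 3, 29]
dequeue()->13, [3, 29]
enqueue(32) -> [3, 29, 32]
enqueue(8) -> [3, 29, 32, 8]
dequeue()->3, [29, 32, 8]
enqueue(36) -> [29, 32, 8, 36]

Final queue: [29, 32, 8, 36]


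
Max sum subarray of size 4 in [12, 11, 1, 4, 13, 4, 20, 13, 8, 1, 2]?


[0:4]: 28
[1:5]: 29
[2:6]: 22
[3:7]: 41
[4:8]: 50
[5:9]: 45
[6:10]: 42
[7:11]: 24

Max: 50 at [4:8]


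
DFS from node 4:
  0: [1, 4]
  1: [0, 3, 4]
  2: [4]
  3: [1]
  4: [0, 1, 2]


Visit 4, push [2, 1, 0]
Visit 0, push [1]
Visit 1, push [3]
Visit 3, push []
Visit 2, push []

DFS order: [4, 0, 1, 3, 2]


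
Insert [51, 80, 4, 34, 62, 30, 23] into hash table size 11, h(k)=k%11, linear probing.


Insert 51: h=7 -> slot 7
Insert 80: h=3 -> slot 3
Insert 4: h=4 -> slot 4
Insert 34: h=1 -> slot 1
Insert 62: h=7, 1 probes -> slot 8
Insert 30: h=8, 1 probes -> slot 9
Insert 23: h=1, 1 probes -> slot 2

Table: [None, 34, 23, 80, 4, None, None, 51, 62, 30, None]


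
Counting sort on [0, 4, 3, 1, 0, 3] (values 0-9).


Input: [0, 4, 3, 1, 0, 3]
Counts: [2, 1, 0, 2, 1, 0, 0, 0, 0, 0]

Sorted: [0, 0, 1, 3, 3, 4]


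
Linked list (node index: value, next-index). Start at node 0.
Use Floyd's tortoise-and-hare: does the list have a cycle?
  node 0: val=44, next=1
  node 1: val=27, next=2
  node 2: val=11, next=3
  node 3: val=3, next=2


Floyd's tortoise (slow, +1) and hare (fast, +2):
  init: slow=0, fast=0
  step 1: slow=1, fast=2
  step 2: slow=2, fast=2
  slow == fast at node 2: cycle detected

Cycle: yes


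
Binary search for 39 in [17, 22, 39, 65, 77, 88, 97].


Step 1: lo=0, hi=6, mid=3, val=65
Step 2: lo=0, hi=2, mid=1, val=22
Step 3: lo=2, hi=2, mid=2, val=39

Found at index 2


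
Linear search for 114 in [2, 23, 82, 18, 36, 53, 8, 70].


i=0: 2!=114
i=1: 23!=114
i=2: 82!=114
i=3: 18!=114
i=4: 36!=114
i=5: 53!=114
i=6: 8!=114
i=7: 70!=114

Not found, 8 comps


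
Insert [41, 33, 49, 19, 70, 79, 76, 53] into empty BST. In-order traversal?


Insert 41: root
Insert 33: L from 41
Insert 49: R from 41
Insert 19: L from 41 -> L from 33
Insert 70: R from 41 -> R from 49
Insert 79: R from 41 -> R from 49 -> R from 70
Insert 76: R from 41 -> R from 49 -> R from 70 -> L from 79
Insert 53: R from 41 -> R from 49 -> L from 70

In-order: [19, 33, 41, 49, 53, 70, 76, 79]


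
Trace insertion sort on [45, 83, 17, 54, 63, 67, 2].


Initial: [45, 83, 17, 54, 63, 67, 2]
Insert 83: [45, 83, 17, 54, 63, 67, 2]
Insert 17: [17, 45, 83, 54, 63, 67, 2]
Insert 54: [17, 45, 54, 83, 63, 67, 2]
Insert 63: [17, 45, 54, 63, 83, 67, 2]
Insert 67: [17, 45, 54, 63, 67, 83, 2]
Insert 2: [2, 17, 45, 54, 63, 67, 83]

Sorted: [2, 17, 45, 54, 63, 67, 83]


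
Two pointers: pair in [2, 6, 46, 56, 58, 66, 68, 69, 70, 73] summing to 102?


lo=0(2)+hi=9(73)=75
lo=1(6)+hi=9(73)=79
lo=2(46)+hi=9(73)=119
lo=2(46)+hi=8(70)=116
lo=2(46)+hi=7(69)=115
lo=2(46)+hi=6(68)=114
lo=2(46)+hi=5(66)=112
lo=2(46)+hi=4(58)=104
lo=2(46)+hi=3(56)=102

Yes: 46+56=102


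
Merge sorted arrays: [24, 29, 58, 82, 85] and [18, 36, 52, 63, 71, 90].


Take 18 from B
Take 24 from A
Take 29 from A
Take 36 from B
Take 52 from B
Take 58 from A
Take 63 from B
Take 71 from B
Take 82 from A
Take 85 from A

Merged: [18, 24, 29, 36, 52, 58, 63, 71, 82, 85, 90]


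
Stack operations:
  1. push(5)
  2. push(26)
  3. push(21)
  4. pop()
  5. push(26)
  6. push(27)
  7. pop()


push(5) -> [5]
push(26) -> [5, 26]
push(21) -> [5, 26, 21]
pop()->21, [5, 26]
push(26) -> [5, 26, 26]
push(27) -> [5, 26, 26, 27]
pop()->27, [5, 26, 26]

Final stack: [5, 26, 26]


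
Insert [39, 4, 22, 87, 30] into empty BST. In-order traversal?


Insert 39: root
Insert 4: L from 39
Insert 22: L from 39 -> R from 4
Insert 87: R from 39
Insert 30: L from 39 -> R from 4 -> R from 22

In-order: [4, 22, 30, 39, 87]


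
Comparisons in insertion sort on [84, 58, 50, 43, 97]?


Algorithm: insertion sort
Input: [84, 58, 50, 43, 97]
Sorted: [43, 50, 58, 84, 97]

7


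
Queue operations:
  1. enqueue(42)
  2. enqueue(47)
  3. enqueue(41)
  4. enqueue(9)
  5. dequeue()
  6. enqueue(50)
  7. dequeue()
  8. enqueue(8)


enqueue(42) -> [42]
enqueue(47) -> [42, 47]
enqueue(41) -> [42, 47, 41]
enqueue(9) -> [42, 47, 41, 9]
dequeue()->42, [47, 41, 9]
enqueue(50) -> [47, 41, 9, 50]
dequeue()->47, [41, 9, 50]
enqueue(8) -> [41, 9, 50, 8]

Final queue: [41, 9, 50, 8]


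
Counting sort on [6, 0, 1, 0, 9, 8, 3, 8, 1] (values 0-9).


Input: [6, 0, 1, 0, 9, 8, 3, 8, 1]
Counts: [2, 2, 0, 1, 0, 0, 1, 0, 2, 1]

Sorted: [0, 0, 1, 1, 3, 6, 8, 8, 9]


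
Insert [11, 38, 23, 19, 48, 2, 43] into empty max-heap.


Insert 11: [11]
Insert 38: [38, 11]
Insert 23: [38, 11, 23]
Insert 19: [38, 19, 23, 11]
Insert 48: [48, 38, 23, 11, 19]
Insert 2: [48, 38, 23, 11, 19, 2]
Insert 43: [48, 38, 43, 11, 19, 2, 23]

Final heap: [48, 38, 43, 11, 19, 2, 23]


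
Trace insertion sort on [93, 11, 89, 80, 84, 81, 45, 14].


Initial: [93, 11, 89, 80, 84, 81, 45, 14]
Insert 11: [11, 93, 89, 80, 84, 81, 45, 14]
Insert 89: [11, 89, 93, 80, 84, 81, 45, 14]
Insert 80: [11, 80, 89, 93, 84, 81, 45, 14]
Insert 84: [11, 80, 84, 89, 93, 81, 45, 14]
Insert 81: [11, 80, 81, 84, 89, 93, 45, 14]
Insert 45: [11, 45, 80, 81, 84, 89, 93, 14]
Insert 14: [11, 14, 45, 80, 81, 84, 89, 93]

Sorted: [11, 14, 45, 80, 81, 84, 89, 93]


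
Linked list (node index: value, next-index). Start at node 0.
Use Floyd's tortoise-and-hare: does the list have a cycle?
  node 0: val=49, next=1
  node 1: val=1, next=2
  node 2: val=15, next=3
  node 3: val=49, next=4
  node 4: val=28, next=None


Floyd's tortoise (slow, +1) and hare (fast, +2):
  init: slow=0, fast=0
  step 1: slow=1, fast=2
  step 2: slow=2, fast=4
  step 3: fast -> None, no cycle

Cycle: no


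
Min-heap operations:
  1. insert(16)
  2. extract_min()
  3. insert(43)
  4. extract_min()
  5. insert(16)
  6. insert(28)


insert(16) -> [16]
extract_min()->16, []
insert(43) -> [43]
extract_min()->43, []
insert(16) -> [16]
insert(28) -> [16, 28]

Final heap: [16, 28]


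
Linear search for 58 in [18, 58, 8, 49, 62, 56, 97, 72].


i=0: 18!=58
i=1: 58==58 found!

Found at 1, 2 comps


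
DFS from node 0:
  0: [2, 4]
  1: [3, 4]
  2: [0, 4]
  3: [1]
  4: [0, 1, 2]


Visit 0, push [4, 2]
Visit 2, push [4]
Visit 4, push [1]
Visit 1, push [3]
Visit 3, push []

DFS order: [0, 2, 4, 1, 3]


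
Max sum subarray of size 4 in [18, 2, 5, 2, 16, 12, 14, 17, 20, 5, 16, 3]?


[0:4]: 27
[1:5]: 25
[2:6]: 35
[3:7]: 44
[4:8]: 59
[5:9]: 63
[6:10]: 56
[7:11]: 58
[8:12]: 44

Max: 63 at [5:9]


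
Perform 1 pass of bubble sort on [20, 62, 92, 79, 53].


Initial: [20, 62, 92, 79, 53]
Pass 1: [20, 62, 79, 53, 92] (2 swaps)

After 1 pass: [20, 62, 79, 53, 92]


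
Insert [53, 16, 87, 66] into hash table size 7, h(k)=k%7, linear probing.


Insert 53: h=4 -> slot 4
Insert 16: h=2 -> slot 2
Insert 87: h=3 -> slot 3
Insert 66: h=3, 2 probes -> slot 5

Table: [None, None, 16, 87, 53, 66, None]


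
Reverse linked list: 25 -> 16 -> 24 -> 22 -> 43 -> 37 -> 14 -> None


Step 1: curr=25, set curr.next=prev(None) | reversed so far: 25
Step 2: curr=16, set curr.next=prev(25) | reversed so far: 16 -> 25
Step 3: curr=24, set curr.next=prev(16) | reversed so far: 24 -> 16 -> 25
Step 4: curr=22, set curr.next=prev(24) | reversed so far: 22 -> 24 -> 16 -> 25
Step 5: curr=43, set curr.next=prev(22) | reversed so far: 43 -> 22 -> 24 -> 16 -> 25
Step 6: curr=37, set curr.next=prev(43) | reversed so far: 37 -> 43 -> 22 -> 24 -> 16 -> 25
Step 7: curr=14, set curr.next=prev(37) | reversed so far: 14 -> 37 -> 43 -> 22 -> 24 -> 16 -> 25

14 -> 37 -> 43 -> 22 -> 24 -> 16 -> 25 -> None


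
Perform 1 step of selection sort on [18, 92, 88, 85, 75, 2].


Initial: [18, 92, 88, 85, 75, 2]
Step 1: min=2 at 5
  Swap: [2, 92, 88, 85, 75, 18]

After 1 step: [2, 92, 88, 85, 75, 18]


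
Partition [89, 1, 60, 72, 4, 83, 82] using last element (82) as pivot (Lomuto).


Pivot: 82
  1 <= 82: swap -> [1, 89, 60, 72, 4, 83, 82]
  60 <= 82: swap -> [1, 60, 89, 72, 4, 83, 82]
  72 <= 82: swap -> [1, 60, 72, 89, 4, 83, 82]
  4 <= 82: swap -> [1, 60, 72, 4, 89, 83, 82]
Place pivot at 4: [1, 60, 72, 4, 82, 83, 89]

Partitioned: [1, 60, 72, 4, 82, 83, 89]


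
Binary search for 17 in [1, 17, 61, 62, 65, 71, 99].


Step 1: lo=0, hi=6, mid=3, val=62
Step 2: lo=0, hi=2, mid=1, val=17

Found at index 1


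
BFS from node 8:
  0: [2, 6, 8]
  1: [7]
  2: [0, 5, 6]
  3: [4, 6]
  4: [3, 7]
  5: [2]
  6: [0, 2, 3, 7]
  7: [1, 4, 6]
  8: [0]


Visit 8, enqueue [0]
Visit 0, enqueue [2, 6]
Visit 2, enqueue [5]
Visit 6, enqueue [3, 7]
Visit 5, enqueue []
Visit 3, enqueue [4]
Visit 7, enqueue [1]
Visit 4, enqueue []
Visit 1, enqueue []

BFS order: [8, 0, 2, 6, 5, 3, 7, 4, 1]


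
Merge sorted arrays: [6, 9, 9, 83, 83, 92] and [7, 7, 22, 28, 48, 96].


Take 6 from A
Take 7 from B
Take 7 from B
Take 9 from A
Take 9 from A
Take 22 from B
Take 28 from B
Take 48 from B
Take 83 from A
Take 83 from A
Take 92 from A

Merged: [6, 7, 7, 9, 9, 22, 28, 48, 83, 83, 92, 96]


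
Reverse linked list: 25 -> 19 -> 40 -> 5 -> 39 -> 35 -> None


Step 1: curr=25, set curr.next=prev(None) | reversed so far: 25
Step 2: curr=19, set curr.next=prev(25) | reversed so far: 19 -> 25
Step 3: curr=40, set curr.next=prev(19) | reversed so far: 40 -> 19 -> 25
Step 4: curr=5, set curr.next=prev(40) | reversed so far: 5 -> 40 -> 19 -> 25
Step 5: curr=39, set curr.next=prev(5) | reversed so far: 39 -> 5 -> 40 -> 19 -> 25
Step 6: curr=35, set curr.next=prev(39) | reversed so far: 35 -> 39 -> 5 -> 40 -> 19 -> 25

35 -> 39 -> 5 -> 40 -> 19 -> 25 -> None


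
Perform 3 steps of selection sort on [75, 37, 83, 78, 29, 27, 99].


Initial: [75, 37, 83, 78, 29, 27, 99]
Step 1: min=27 at 5
  Swap: [27, 37, 83, 78, 29, 75, 99]
Step 2: min=29 at 4
  Swap: [27, 29, 83, 78, 37, 75, 99]
Step 3: min=37 at 4
  Swap: [27, 29, 37, 78, 83, 75, 99]

After 3 steps: [27, 29, 37, 78, 83, 75, 99]


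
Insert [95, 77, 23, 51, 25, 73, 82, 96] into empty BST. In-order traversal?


Insert 95: root
Insert 77: L from 95
Insert 23: L from 95 -> L from 77
Insert 51: L from 95 -> L from 77 -> R from 23
Insert 25: L from 95 -> L from 77 -> R from 23 -> L from 51
Insert 73: L from 95 -> L from 77 -> R from 23 -> R from 51
Insert 82: L from 95 -> R from 77
Insert 96: R from 95

In-order: [23, 25, 51, 73, 77, 82, 95, 96]


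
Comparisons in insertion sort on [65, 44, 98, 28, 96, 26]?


Algorithm: insertion sort
Input: [65, 44, 98, 28, 96, 26]
Sorted: [26, 28, 44, 65, 96, 98]

12


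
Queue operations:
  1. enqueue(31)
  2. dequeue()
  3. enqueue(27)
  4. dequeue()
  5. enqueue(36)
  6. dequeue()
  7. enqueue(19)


enqueue(31) -> [31]
dequeue()->31, []
enqueue(27) -> [27]
dequeue()->27, []
enqueue(36) -> [36]
dequeue()->36, []
enqueue(19) -> [19]

Final queue: [19]


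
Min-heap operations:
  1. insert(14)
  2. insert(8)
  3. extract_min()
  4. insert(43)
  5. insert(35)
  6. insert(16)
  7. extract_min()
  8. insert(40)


insert(14) -> [14]
insert(8) -> [8, 14]
extract_min()->8, [14]
insert(43) -> [14, 43]
insert(35) -> [14, 43, 35]
insert(16) -> [14, 16, 35, 43]
extract_min()->14, [16, 43, 35]
insert(40) -> [16, 40, 35, 43]

Final heap: [16, 40, 35, 43]


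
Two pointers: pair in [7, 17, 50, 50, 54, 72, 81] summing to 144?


lo=0(7)+hi=6(81)=88
lo=1(17)+hi=6(81)=98
lo=2(50)+hi=6(81)=131
lo=3(50)+hi=6(81)=131
lo=4(54)+hi=6(81)=135
lo=5(72)+hi=6(81)=153

No pair found


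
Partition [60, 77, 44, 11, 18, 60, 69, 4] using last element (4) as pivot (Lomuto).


Pivot: 4
Place pivot at 0: [4, 77, 44, 11, 18, 60, 69, 60]

Partitioned: [4, 77, 44, 11, 18, 60, 69, 60]


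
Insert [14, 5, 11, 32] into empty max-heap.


Insert 14: [14]
Insert 5: [14, 5]
Insert 11: [14, 5, 11]
Insert 32: [32, 14, 11, 5]

Final heap: [32, 14, 11, 5]


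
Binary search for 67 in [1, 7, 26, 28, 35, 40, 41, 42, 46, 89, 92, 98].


Step 1: lo=0, hi=11, mid=5, val=40
Step 2: lo=6, hi=11, mid=8, val=46
Step 3: lo=9, hi=11, mid=10, val=92
Step 4: lo=9, hi=9, mid=9, val=89

Not found


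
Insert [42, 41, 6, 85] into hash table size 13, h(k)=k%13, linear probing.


Insert 42: h=3 -> slot 3
Insert 41: h=2 -> slot 2
Insert 6: h=6 -> slot 6
Insert 85: h=7 -> slot 7

Table: [None, None, 41, 42, None, None, 6, 85, None, None, None, None, None]


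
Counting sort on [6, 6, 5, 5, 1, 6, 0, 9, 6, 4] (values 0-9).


Input: [6, 6, 5, 5, 1, 6, 0, 9, 6, 4]
Counts: [1, 1, 0, 0, 1, 2, 4, 0, 0, 1]

Sorted: [0, 1, 4, 5, 5, 6, 6, 6, 6, 9]


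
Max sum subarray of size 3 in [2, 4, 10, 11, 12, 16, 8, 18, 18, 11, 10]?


[0:3]: 16
[1:4]: 25
[2:5]: 33
[3:6]: 39
[4:7]: 36
[5:8]: 42
[6:9]: 44
[7:10]: 47
[8:11]: 39

Max: 47 at [7:10]


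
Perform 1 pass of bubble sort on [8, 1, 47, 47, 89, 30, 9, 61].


Initial: [8, 1, 47, 47, 89, 30, 9, 61]
Pass 1: [1, 8, 47, 47, 30, 9, 61, 89] (4 swaps)

After 1 pass: [1, 8, 47, 47, 30, 9, 61, 89]


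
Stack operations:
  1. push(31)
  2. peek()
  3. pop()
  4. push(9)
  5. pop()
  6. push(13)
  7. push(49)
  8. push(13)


push(31) -> [31]
peek()->31
pop()->31, []
push(9) -> [9]
pop()->9, []
push(13) -> [13]
push(49) -> [13, 49]
push(13) -> [13, 49, 13]

Final stack: [13, 49, 13]


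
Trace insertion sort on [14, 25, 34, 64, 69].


Initial: [14, 25, 34, 64, 69]
Insert 25: [14, 25, 34, 64, 69]
Insert 34: [14, 25, 34, 64, 69]
Insert 64: [14, 25, 34, 64, 69]
Insert 69: [14, 25, 34, 64, 69]

Sorted: [14, 25, 34, 64, 69]


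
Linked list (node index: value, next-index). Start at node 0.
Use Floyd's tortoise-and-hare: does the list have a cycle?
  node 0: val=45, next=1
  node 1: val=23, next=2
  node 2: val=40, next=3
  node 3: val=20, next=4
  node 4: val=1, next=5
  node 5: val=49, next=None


Floyd's tortoise (slow, +1) and hare (fast, +2):
  init: slow=0, fast=0
  step 1: slow=1, fast=2
  step 2: slow=2, fast=4
  step 3: fast 4->5->None, no cycle

Cycle: no


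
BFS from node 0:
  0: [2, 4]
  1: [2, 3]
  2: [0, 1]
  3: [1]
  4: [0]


Visit 0, enqueue [2, 4]
Visit 2, enqueue [1]
Visit 4, enqueue []
Visit 1, enqueue [3]
Visit 3, enqueue []

BFS order: [0, 2, 4, 1, 3]


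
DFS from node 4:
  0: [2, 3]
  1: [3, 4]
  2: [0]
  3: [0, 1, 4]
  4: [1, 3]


Visit 4, push [3, 1]
Visit 1, push [3]
Visit 3, push [0]
Visit 0, push [2]
Visit 2, push []

DFS order: [4, 1, 3, 0, 2]


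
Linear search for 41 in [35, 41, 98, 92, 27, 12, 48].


i=0: 35!=41
i=1: 41==41 found!

Found at 1, 2 comps


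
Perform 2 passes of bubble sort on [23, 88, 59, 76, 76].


Initial: [23, 88, 59, 76, 76]
Pass 1: [23, 59, 76, 76, 88] (3 swaps)
Pass 2: [23, 59, 76, 76, 88] (0 swaps)

After 2 passes: [23, 59, 76, 76, 88]


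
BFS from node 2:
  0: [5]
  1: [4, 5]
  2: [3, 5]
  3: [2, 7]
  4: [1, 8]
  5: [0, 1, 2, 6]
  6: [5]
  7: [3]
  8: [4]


Visit 2, enqueue [3, 5]
Visit 3, enqueue [7]
Visit 5, enqueue [0, 1, 6]
Visit 7, enqueue []
Visit 0, enqueue []
Visit 1, enqueue [4]
Visit 6, enqueue []
Visit 4, enqueue [8]
Visit 8, enqueue []

BFS order: [2, 3, 5, 7, 0, 1, 6, 4, 8]


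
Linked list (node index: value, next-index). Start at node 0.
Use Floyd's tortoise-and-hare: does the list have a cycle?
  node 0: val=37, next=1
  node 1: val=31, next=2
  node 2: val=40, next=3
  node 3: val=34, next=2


Floyd's tortoise (slow, +1) and hare (fast, +2):
  init: slow=0, fast=0
  step 1: slow=1, fast=2
  step 2: slow=2, fast=2
  slow == fast at node 2: cycle detected

Cycle: yes
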